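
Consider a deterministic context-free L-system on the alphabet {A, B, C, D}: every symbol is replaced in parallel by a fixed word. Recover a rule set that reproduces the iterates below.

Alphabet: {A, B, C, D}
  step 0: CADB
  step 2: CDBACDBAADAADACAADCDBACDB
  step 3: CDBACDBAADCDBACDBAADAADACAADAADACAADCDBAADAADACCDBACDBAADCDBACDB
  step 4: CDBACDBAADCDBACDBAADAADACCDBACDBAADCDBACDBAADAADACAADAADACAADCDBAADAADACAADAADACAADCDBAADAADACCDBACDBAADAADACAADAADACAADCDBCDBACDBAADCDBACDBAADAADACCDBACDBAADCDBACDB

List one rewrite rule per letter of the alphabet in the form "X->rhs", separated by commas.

  step 3 ⇒ step 4: CDBACDBAADCDBACDBAADAADACAADAADACAADCDBAADAADACCDBACDBAADCDBACDB ⇒ CDB·AC·DB·AAD·CDB·AC·DB·AAD·AAD·AC·CDB·AC·DB·AAD·CDB·AC·DB·AAD·AAD·AC·AAD·AAD·AC·AAD·CDB·AAD·AAD·AC·AAD·AAD·AC·AAD·CDB·AAD·AAD·AC·CDB·AC·DB·AAD·AAD·AC·AAD·AAD·AC·AAD·CDB·CDB·AC·DB·AAD·CDB·AC·DB·AAD·AAD·AC·CDB·AC·DB·AAD·CDB·AC·DB
    A ↦ AAD
    B ↦ DB
    C ↦ CDB
    D ↦ AC

A->AAD, B->DB, C->CDB, D->AC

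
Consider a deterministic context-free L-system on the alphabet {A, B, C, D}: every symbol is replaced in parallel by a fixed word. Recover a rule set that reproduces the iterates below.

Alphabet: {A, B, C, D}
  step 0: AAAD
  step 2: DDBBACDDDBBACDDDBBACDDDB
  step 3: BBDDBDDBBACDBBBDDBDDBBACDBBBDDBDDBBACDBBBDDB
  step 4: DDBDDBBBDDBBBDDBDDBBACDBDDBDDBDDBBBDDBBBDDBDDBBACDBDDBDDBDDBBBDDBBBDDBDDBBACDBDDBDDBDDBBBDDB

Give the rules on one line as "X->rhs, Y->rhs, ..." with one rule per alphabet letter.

  step 3 ⇒ step 4: BBDDBDDBBACDBBBDDBDDBBACDBBBDDBDDBBACDBBBDDB ⇒ DDB·DDB·B·B·DDB·B·B·DDB·DDB·BAC·D·B·DDB·DDB·DDB·B·B·DDB·B·B·DDB·DDB·BAC·D·B·DDB·DDB·DDB·B·B·DDB·B·B·DDB·DDB·BAC·D·B·DDB·DDB·DDB·B·B·DDB
    A ↦ BAC
    B ↦ DDB
    C ↦ D
    D ↦ B

A->BAC, B->DDB, C->D, D->B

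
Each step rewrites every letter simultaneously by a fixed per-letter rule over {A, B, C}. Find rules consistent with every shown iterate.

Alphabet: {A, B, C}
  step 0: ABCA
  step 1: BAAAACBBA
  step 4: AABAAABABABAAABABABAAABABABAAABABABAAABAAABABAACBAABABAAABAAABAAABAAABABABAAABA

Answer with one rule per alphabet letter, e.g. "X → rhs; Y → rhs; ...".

  step 0 ⇒ step 1: ABCA ⇒ BA·AA·ACB·BA
    A ↦ BA
    B ↦ AA
    C ↦ ACB

A->BA, B->AA, C->ACB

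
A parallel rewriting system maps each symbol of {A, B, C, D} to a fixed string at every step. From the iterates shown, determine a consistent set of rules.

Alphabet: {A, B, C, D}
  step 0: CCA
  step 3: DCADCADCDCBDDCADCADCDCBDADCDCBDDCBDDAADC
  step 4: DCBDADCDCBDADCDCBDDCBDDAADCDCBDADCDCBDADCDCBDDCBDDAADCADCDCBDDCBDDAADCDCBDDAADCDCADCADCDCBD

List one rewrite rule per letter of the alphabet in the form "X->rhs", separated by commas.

  step 3 ⇒ step 4: DCADCADCDCBDDCADCADCDCBDADCDCBDDCBDDAADC ⇒ DC·BD·ADC·DC·BD·ADC·DC·BD·DC·BD·DAA·DC·DC·BD·ADC·DC·BD·ADC·DC·BD·DC·BD·DAA·DC·ADC·DC·BD·DC·BD·DAA·DC·DC·BD·DAA·DC·DC·ADC·ADC·DC·BD
    A ↦ ADC
    B ↦ DAA
    C ↦ BD
    D ↦ DC

A->ADC, B->DAA, C->BD, D->DC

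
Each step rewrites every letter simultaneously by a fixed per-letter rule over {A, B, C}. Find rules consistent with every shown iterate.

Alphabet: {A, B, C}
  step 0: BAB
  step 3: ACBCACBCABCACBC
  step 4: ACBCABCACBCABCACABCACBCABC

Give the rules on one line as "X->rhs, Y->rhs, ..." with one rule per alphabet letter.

  step 3 ⇒ step 4: ACBCACBCABCACBC ⇒ AC·BC·A·BC·AC·BC·A·BC·AC·A·BC·AC·BC·A·BC
    A ↦ AC
    B ↦ A
    C ↦ BC

A->AC, B->A, C->BC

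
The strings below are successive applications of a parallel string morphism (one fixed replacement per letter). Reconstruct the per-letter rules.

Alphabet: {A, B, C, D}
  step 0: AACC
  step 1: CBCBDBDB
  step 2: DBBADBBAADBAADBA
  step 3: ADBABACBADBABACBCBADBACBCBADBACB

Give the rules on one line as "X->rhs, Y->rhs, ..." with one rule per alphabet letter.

A->CB, B->BA, C->DB, D->AD

  step 2 ⇒ step 3: DBBADBBAADBAADBA ⇒ AD·BA·BA·CB·AD·BA·BA·CB·CB·AD·BA·CB·CB·AD·BA·CB
    A ↦ CB
    B ↦ BA
    D ↦ AD
  step 0 ⇒ step 1: AACC ⇒ CB·CB·DB·DB
    C ↦ DB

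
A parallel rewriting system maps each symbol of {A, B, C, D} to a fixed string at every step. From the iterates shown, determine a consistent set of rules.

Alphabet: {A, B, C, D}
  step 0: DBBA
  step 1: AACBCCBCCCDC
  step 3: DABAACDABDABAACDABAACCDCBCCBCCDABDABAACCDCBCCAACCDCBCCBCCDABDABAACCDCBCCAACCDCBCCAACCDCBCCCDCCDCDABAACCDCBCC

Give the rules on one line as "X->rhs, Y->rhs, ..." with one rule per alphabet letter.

  step 0 ⇒ step 1: DBBA ⇒ AAC·BCC·BCC·CDC
    A ↦ CDC
    B ↦ BCC
    D ↦ AAC
    C ↦ DAB  (constrained at step 1)

A->CDC, B->BCC, C->DAB, D->AAC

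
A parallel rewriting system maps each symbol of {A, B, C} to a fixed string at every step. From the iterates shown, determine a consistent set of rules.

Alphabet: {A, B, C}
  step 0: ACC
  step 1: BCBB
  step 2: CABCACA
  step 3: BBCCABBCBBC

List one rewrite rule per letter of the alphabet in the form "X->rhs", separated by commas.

A->BC, B->CA, C->B

  step 2 ⇒ step 3: CABCACA ⇒ B·BC·CA·B·BC·B·BC
    A ↦ BC
    B ↦ CA
    C ↦ B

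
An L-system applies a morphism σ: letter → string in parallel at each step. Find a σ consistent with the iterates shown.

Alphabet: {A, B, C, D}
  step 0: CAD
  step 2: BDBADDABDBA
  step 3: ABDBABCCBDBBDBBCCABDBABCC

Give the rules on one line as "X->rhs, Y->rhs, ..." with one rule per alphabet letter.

A->BCC, B->A, C->D, D->BDB

  step 2 ⇒ step 3: BDBADDABDBA ⇒ A·BDB·A·BCC·BDB·BDB·BCC·A·BDB·A·BCC
    A ↦ BCC
    B ↦ A
    D ↦ BDB
    C ↦ D  (constrained at step 0)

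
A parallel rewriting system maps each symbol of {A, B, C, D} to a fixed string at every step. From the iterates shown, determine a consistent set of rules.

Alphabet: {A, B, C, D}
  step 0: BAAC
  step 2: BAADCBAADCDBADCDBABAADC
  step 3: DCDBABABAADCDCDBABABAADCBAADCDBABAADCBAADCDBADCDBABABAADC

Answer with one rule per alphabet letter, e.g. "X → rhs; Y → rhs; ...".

  step 2 ⇒ step 3: BAADCBAADCDBADCDBABAADC ⇒ DCD·BA·BA·BAA·DC·DCD·BA·BA·BAA·DC·BAA·DCD·BA·BAA·DC·BAA·DCD·BA·DCD·BA·BA·BAA·DC
    A ↦ BA
    B ↦ DCD
    C ↦ DC
    D ↦ BAA

A->BA, B->DCD, C->DC, D->BAA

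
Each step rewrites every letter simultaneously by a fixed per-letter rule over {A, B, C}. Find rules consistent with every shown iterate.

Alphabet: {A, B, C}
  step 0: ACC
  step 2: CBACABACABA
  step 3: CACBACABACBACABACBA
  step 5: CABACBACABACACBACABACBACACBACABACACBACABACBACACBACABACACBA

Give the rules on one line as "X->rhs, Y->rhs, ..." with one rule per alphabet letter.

A->BA, B->C, C->CA

  step 2 ⇒ step 3: CBACABACABA ⇒ CA·C·BA·CA·BA·C·BA·CA·BA·C·BA
    A ↦ BA
    B ↦ C
    C ↦ CA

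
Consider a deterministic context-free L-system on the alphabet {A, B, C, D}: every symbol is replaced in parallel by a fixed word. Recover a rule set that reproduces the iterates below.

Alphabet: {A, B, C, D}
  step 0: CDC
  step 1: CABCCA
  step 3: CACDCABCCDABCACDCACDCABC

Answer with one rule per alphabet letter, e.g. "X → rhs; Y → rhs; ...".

A->CD, B->AB, C->CA, D->BC

  step 0 ⇒ step 1: CDC ⇒ CA·BC·CA
    C ↦ CA
    D ↦ BC
    A ↦ CD  (constrained at step 1)
    B ↦ AB  (constrained at step 1)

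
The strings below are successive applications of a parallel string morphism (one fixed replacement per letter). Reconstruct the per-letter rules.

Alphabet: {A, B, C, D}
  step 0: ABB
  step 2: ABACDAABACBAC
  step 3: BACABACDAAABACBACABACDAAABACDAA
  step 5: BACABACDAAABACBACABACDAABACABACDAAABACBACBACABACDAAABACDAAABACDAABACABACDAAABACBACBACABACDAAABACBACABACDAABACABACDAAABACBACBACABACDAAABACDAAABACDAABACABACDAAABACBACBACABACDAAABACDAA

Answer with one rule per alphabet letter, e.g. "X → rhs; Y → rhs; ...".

A->BAC, B->A, C->DAA, D->A

  step 2 ⇒ step 3: ABACDAABACBAC ⇒ BAC·A·BAC·DAA·A·BAC·BAC·A·BAC·DAA·A·BAC·DAA
    A ↦ BAC
    B ↦ A
    C ↦ DAA
    D ↦ A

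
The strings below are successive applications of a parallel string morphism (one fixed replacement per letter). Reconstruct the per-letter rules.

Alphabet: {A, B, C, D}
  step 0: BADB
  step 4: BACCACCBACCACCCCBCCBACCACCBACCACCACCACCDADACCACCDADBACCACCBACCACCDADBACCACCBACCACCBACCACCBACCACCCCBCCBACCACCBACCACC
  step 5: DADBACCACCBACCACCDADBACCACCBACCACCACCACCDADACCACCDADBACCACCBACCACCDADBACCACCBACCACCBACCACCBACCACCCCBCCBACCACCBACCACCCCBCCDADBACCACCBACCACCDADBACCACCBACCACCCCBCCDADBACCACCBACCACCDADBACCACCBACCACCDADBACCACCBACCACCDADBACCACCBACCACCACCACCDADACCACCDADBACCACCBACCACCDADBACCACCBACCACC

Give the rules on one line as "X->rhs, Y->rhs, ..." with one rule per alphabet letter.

  step 4 ⇒ step 5: BACCACCBACCACCCCBCCBACCACCBACCACCACCACCDADACCACCDADBACCACCBACCACCDADBACCACCBACCACCBACCACCBACCACCCCBCCBACCACCBACCACC ⇒ DAD·B·ACC·ACC·B·ACC·ACC·DAD·B·ACC·ACC·B·ACC·ACC·ACC·ACC·DAD·ACC·ACC·DAD·B·ACC·ACC·B·ACC·ACC·DAD·B·ACC·ACC·B·ACC·ACC·B·ACC·ACC·B·ACC·ACC·CC·B·CC·B·ACC·ACC·B·ACC·ACC·CC·B·CC·DAD·B·ACC·ACC·B·ACC·ACC·DAD·B·ACC·ACC·B·ACC·ACC·CC·B·CC·DAD·B·ACC·ACC·B·ACC·ACC·DAD·B·ACC·ACC·B·ACC·ACC·DAD·B·ACC·ACC·B·ACC·ACC·DAD·B·ACC·ACC·B·ACC·ACC·ACC·ACC·DAD·ACC·ACC·DAD·B·ACC·ACC·B·ACC·ACC·DAD·B·ACC·ACC·B·ACC·ACC
    A ↦ B
    B ↦ DAD
    C ↦ ACC
    D ↦ CC

A->B, B->DAD, C->ACC, D->CC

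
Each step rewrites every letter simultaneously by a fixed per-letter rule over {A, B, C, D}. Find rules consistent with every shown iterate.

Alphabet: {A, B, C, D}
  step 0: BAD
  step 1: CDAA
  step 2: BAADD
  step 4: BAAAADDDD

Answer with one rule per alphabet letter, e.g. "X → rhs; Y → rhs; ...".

  step 1 ⇒ step 2: CDAA ⇒ B·AA·D·D
    A ↦ D
    C ↦ B
    D ↦ AA
  step 0 ⇒ step 1: BAD ⇒ C·D·AA
    B ↦ C

A->D, B->C, C->B, D->AA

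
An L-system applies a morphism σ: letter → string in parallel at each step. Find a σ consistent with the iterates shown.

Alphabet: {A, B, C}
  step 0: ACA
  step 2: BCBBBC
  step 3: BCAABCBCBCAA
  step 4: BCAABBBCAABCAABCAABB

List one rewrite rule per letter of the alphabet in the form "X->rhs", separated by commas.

  step 3 ⇒ step 4: BCAABCBCBCAA ⇒ BC·AA·B·B·BC·AA·BC·AA·BC·AA·B·B
    A ↦ B
    B ↦ BC
    C ↦ AA

A->B, B->BC, C->AA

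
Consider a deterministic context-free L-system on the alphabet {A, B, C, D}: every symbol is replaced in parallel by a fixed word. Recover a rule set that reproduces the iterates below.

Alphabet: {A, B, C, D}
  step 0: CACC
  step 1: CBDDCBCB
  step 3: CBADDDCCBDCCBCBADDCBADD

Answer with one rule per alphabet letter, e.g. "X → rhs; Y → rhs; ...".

  step 0 ⇒ step 1: CACC ⇒ CB·DD·CB·CB
    A ↦ DD
    C ↦ CB
    B ↦ A  (constrained at step 1)
    D ↦ DC  (constrained at step 1)

A->DD, B->A, C->CB, D->DC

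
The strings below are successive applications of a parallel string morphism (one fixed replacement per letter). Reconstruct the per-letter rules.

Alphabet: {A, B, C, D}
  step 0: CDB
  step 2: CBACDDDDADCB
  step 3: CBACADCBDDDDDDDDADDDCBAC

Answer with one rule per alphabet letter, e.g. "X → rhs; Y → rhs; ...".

A->AD, B->AC, C->CB, D->DD

  step 2 ⇒ step 3: CBACDDDDADCB ⇒ CB·AC·AD·CB·DD·DD·DD·DD·AD·DD·CB·AC
    A ↦ AD
    B ↦ AC
    C ↦ CB
    D ↦ DD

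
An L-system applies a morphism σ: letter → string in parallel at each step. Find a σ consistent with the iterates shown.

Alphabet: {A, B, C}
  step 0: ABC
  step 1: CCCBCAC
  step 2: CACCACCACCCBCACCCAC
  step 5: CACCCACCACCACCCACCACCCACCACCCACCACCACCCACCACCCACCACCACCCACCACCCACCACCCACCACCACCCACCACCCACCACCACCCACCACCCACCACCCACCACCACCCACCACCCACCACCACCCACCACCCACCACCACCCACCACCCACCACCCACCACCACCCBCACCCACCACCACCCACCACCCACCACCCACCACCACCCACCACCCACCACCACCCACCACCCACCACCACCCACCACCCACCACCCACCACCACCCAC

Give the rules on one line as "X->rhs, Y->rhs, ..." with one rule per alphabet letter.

  step 1 ⇒ step 2: CCCBCAC ⇒ CAC·CAC·CAC·CCB·CAC·C·CAC
    A ↦ C
    B ↦ CCB
    C ↦ CAC

A->C, B->CCB, C->CAC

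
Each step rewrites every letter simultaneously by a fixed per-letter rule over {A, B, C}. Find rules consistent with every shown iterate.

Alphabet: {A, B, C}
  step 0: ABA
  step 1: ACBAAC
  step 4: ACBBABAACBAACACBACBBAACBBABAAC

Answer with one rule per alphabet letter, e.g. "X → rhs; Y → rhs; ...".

  step 0 ⇒ step 1: ABA ⇒ AC·BA·AC
    A ↦ AC
    B ↦ BA
    C ↦ B  (constrained at step 1)

A->AC, B->BA, C->B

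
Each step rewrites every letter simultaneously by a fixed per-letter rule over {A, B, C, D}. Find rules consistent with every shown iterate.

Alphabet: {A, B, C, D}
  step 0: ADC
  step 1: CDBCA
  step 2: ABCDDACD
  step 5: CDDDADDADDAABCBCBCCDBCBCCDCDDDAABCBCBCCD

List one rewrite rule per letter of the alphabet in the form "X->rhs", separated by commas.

  step 1 ⇒ step 2: CDBCA ⇒ A·BC·DD·A·CD
    A ↦ CD
    B ↦ DD
    C ↦ A
    D ↦ BC

A->CD, B->DD, C->A, D->BC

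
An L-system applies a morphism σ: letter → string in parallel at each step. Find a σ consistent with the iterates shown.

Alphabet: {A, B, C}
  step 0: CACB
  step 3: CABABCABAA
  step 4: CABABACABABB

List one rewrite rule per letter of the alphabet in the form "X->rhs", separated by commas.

A->B, B->A, C->CA

  step 3 ⇒ step 4: CABABCABAA ⇒ CA·B·A·B·A·CA·B·A·B·B
    A ↦ B
    B ↦ A
    C ↦ CA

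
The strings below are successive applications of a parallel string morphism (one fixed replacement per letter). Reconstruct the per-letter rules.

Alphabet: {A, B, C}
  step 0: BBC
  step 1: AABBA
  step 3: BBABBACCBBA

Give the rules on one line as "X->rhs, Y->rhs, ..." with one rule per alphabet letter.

  step 0 ⇒ step 1: BBC ⇒ A·A·BBA
    B ↦ A
    C ↦ BBA
    A ↦ C  (constrained at step 1)

A->C, B->A, C->BBA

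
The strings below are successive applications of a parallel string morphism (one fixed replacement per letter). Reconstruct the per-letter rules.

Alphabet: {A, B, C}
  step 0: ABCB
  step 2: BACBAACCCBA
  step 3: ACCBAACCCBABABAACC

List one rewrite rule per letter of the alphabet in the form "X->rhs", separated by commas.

A->C, B->AC, C->BA

  step 2 ⇒ step 3: BACBAACCCBA ⇒ AC·C·BA·AC·C·C·BA·BA·BA·AC·C
    A ↦ C
    B ↦ AC
    C ↦ BA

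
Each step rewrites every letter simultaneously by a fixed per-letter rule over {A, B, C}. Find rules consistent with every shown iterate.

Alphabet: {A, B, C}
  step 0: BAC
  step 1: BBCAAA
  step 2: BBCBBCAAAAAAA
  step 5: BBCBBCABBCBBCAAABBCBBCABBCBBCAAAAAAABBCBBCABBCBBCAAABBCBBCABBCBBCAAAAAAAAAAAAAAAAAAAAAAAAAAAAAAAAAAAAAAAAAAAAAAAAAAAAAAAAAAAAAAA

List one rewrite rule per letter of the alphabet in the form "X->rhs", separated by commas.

  step 1 ⇒ step 2: BBCAAA ⇒ BBC·BBC·A·AA·AA·AA
    A ↦ AA
    B ↦ BBC
    C ↦ A

A->AA, B->BBC, C->A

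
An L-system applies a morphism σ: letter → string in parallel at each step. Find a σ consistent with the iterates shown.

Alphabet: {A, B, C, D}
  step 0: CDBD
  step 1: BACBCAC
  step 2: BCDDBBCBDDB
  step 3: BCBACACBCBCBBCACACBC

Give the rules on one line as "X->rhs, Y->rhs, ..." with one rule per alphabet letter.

  step 2 ⇒ step 3: BCDDBBCBDDB ⇒ BC·B·AC·AC·BC·BC·B·BC·AC·AC·BC
    B ↦ BC
    C ↦ B
    D ↦ AC
  step 1 ⇒ step 2: BACBCAC ⇒ BC·DD·B·BC·B·DD·B
    A ↦ DD

A->DD, B->BC, C->B, D->AC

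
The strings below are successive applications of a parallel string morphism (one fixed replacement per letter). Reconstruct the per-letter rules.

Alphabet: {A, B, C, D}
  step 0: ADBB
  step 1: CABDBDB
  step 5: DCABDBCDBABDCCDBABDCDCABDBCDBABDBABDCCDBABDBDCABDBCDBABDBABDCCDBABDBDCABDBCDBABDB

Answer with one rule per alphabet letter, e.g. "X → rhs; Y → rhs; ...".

A->C, B->DB, C->DC, D->AB

  step 0 ⇒ step 1: ADBB ⇒ C·AB·DB·DB
    A ↦ C
    B ↦ DB
    D ↦ AB
    C ↦ DC  (constrained at step 1)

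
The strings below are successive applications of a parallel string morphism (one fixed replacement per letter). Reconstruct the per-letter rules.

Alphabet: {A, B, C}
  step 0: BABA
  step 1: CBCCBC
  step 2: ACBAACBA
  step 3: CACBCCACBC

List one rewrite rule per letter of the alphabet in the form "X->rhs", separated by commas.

A->C, B->CB, C->A

  step 2 ⇒ step 3: ACBAACBA ⇒ C·A·CB·C·C·A·CB·C
    A ↦ C
    B ↦ CB
    C ↦ A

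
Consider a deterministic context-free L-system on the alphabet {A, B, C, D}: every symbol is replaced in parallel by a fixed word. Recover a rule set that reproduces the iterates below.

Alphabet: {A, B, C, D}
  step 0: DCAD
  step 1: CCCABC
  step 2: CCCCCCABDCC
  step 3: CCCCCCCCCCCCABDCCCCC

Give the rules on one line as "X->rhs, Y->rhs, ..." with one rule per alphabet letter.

  step 2 ⇒ step 3: CCCCCCABDCC ⇒ CC·CC·CC·CC·CC·CC·AB·D·C·CC·CC
    A ↦ AB
    B ↦ D
    C ↦ CC
    D ↦ C

A->AB, B->D, C->CC, D->C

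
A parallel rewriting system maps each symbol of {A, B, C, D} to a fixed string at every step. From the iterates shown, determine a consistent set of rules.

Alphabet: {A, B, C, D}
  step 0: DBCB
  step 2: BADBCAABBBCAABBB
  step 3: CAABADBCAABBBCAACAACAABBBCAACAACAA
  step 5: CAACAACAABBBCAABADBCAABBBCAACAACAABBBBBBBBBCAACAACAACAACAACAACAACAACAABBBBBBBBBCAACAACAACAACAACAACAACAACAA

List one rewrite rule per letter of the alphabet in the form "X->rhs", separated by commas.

A->B, B->CAA, C->B, D->ADB

  step 2 ⇒ step 3: BADBCAABBBCAABBB ⇒ CAA·B·ADB·CAA·B·B·B·CAA·CAA·CAA·B·B·B·CAA·CAA·CAA
    A ↦ B
    B ↦ CAA
    C ↦ B
    D ↦ ADB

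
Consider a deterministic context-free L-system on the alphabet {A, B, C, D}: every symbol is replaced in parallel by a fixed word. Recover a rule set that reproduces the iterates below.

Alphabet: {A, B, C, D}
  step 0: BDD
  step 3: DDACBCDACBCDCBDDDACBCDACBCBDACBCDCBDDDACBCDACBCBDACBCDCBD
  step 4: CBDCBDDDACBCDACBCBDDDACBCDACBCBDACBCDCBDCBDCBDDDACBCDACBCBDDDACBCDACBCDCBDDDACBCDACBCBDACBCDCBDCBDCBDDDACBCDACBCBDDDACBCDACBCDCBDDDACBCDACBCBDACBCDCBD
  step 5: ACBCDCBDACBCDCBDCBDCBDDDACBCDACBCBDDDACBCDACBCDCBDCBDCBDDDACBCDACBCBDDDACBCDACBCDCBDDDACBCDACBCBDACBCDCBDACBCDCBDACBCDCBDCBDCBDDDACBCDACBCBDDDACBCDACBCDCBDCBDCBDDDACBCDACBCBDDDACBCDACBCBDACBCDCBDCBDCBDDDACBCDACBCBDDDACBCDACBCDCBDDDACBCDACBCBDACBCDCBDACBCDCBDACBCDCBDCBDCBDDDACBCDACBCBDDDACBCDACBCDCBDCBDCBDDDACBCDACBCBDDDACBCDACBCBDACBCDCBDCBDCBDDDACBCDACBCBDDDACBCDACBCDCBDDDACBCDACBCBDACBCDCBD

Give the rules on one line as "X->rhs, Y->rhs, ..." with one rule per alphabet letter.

  step 4 ⇒ step 5: CBDCBDDDACBCDACBCBDDDACBCDACBCBDACBCDCBDCBDCBDDDACBCDACBCBDDDACBCDACBCDCBDDDACBCDACBCBDACBCDCBDCBDCBDDDACBCDACBCBDDDACBCDACBCDCBDDDACBCDACBCBDACBCDCBD ⇒ ACB·CD·CBD·ACB·CD·CBD·CBD·CBD·DD·ACB·CD·ACB·CBD·DD·ACB·CD·ACB·CD·CBD·CBD·CBD·DD·ACB·CD·ACB·CBD·DD·ACB·CD·ACB·CD·CBD·DD·ACB·CD·ACB·CBD·ACB·CD·CBD·ACB·CD·CBD·ACB·CD·CBD·CBD·CBD·DD·ACB·CD·ACB·CBD·DD·ACB·CD·ACB·CD·CBD·CBD·CBD·DD·ACB·CD·ACB·CBD·DD·ACB·CD·ACB·CBD·ACB·CD·CBD·CBD·CBD·DD·ACB·CD·ACB·CBD·DD·ACB·CD·ACB·CD·CBD·DD·ACB·CD·ACB·CBD·ACB·CD·CBD·ACB·CD·CBD·ACB·CD·CBD·CBD·CBD·DD·ACB·CD·ACB·CBD·DD·ACB·CD·ACB·CD·CBD·CBD·CBD·DD·ACB·CD·ACB·CBD·DD·ACB·CD·ACB·CBD·ACB·CD·CBD·CBD·CBD·DD·ACB·CD·ACB·CBD·DD·ACB·CD·ACB·CD·CBD·DD·ACB·CD·ACB·CBD·ACB·CD·CBD
    A ↦ DD
    B ↦ CD
    C ↦ ACB
    D ↦ CBD

A->DD, B->CD, C->ACB, D->CBD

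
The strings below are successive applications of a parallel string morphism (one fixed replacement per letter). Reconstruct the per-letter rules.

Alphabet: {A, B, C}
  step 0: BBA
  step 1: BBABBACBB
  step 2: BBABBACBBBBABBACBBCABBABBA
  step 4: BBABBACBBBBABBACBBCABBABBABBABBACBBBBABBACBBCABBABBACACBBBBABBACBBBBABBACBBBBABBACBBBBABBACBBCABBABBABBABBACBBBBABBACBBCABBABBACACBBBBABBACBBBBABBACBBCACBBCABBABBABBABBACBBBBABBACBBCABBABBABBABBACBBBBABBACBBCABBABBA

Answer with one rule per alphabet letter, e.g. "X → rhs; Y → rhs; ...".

  step 1 ⇒ step 2: BBABBACBB ⇒ BBA·BBA·CBB·BBA·BBA·CBB·CA·BBA·BBA
    A ↦ CBB
    B ↦ BBA
    C ↦ CA

A->CBB, B->BBA, C->CA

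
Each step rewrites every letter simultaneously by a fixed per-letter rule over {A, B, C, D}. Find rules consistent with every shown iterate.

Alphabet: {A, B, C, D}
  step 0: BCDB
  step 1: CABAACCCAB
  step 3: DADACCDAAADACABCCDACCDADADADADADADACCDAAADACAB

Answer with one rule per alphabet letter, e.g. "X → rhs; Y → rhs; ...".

  step 0 ⇒ step 1: BCDB ⇒ CAB·AA·CC·CAB
    B ↦ CAB
    C ↦ AA
    D ↦ CC
    A ↦ DA  (constrained at step 1)

A->DA, B->CAB, C->AA, D->CC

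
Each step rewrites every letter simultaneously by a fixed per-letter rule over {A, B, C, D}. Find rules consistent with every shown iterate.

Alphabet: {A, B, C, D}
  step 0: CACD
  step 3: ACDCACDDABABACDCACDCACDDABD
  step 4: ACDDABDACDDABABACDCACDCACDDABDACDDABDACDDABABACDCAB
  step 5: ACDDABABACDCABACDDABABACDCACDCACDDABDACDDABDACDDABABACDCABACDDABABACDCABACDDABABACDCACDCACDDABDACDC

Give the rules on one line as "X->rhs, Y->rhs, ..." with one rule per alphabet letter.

  step 4 ⇒ step 5: ACDDABDACDDABABACDCACDCACDDABDACDDABDACDDABABACDCAB ⇒ ACD·D·AB·AB·ACD·C·AB·ACD·D·AB·AB·ACD·C·ACD·C·ACD·D·AB·D·ACD·D·AB·D·ACD·D·AB·AB·ACD·C·AB·ACD·D·AB·AB·ACD·C·AB·ACD·D·AB·AB·ACD·C·ACD·C·ACD·D·AB·D·ACD·C
    A ↦ ACD
    B ↦ C
    C ↦ D
    D ↦ AB

A->ACD, B->C, C->D, D->AB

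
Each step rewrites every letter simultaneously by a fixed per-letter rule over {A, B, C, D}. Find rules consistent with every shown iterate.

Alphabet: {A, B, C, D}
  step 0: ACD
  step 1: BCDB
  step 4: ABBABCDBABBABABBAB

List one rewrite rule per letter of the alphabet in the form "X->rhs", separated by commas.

  step 0 ⇒ step 1: ACD ⇒ B·CD·B
    A ↦ B
    C ↦ CD
    D ↦ B
    B ↦ AB  (constrained at step 1)

A->B, B->AB, C->CD, D->B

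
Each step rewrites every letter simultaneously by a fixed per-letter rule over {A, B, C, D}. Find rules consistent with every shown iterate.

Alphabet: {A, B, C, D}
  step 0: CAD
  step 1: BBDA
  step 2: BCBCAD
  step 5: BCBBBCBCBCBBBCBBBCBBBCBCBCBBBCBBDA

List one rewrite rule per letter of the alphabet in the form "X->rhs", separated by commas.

A->D, B->BC, C->BB, D->A

  step 1 ⇒ step 2: BBDA ⇒ BC·BC·A·D
    A ↦ D
    B ↦ BC
    D ↦ A
  step 0 ⇒ step 1: CAD ⇒ BB·D·A
    C ↦ BB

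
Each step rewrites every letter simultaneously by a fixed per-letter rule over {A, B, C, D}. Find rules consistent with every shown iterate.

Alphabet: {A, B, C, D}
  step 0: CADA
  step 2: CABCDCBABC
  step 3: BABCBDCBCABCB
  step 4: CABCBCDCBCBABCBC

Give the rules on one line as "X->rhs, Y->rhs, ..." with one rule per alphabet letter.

  step 3 ⇒ step 4: BABCBDCBCABCB ⇒ C·AB·C·B·C·DC·B·C·B·AB·C·B·C
    A ↦ AB
    B ↦ C
    C ↦ B
    D ↦ DC

A->AB, B->C, C->B, D->DC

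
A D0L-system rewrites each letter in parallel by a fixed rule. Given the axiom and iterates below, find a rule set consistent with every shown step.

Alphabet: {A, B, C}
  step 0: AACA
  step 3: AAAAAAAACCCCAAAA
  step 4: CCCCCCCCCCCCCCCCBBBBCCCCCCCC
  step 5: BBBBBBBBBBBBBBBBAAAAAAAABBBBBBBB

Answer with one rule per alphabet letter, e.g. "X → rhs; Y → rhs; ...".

  step 4 ⇒ step 5: CCCCCCCCCCCCCCCCBBBBCCCCCCCC ⇒ B·B·B·B·B·B·B·B·B·B·B·B·B·B·B·B·AA·AA·AA·AA·B·B·B·B·B·B·B·B
    B ↦ AA
    C ↦ B
  step 3 ⇒ step 4: AAAAAAAACCCCAAAA ⇒ CC·CC·CC·CC·CC·CC·CC·CC·B·B·B·B·CC·CC·CC·CC
    A ↦ CC

A->CC, B->AA, C->B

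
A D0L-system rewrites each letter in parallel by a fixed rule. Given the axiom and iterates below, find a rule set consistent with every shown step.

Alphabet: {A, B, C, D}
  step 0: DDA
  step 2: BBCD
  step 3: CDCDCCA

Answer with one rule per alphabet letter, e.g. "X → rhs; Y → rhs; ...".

  step 2 ⇒ step 3: BBCD ⇒ CD·CD·CC·A
    B ↦ CD
    C ↦ CC
    D ↦ A
    A ↦ B  (constrained at step 0)

A->B, B->CD, C->CC, D->A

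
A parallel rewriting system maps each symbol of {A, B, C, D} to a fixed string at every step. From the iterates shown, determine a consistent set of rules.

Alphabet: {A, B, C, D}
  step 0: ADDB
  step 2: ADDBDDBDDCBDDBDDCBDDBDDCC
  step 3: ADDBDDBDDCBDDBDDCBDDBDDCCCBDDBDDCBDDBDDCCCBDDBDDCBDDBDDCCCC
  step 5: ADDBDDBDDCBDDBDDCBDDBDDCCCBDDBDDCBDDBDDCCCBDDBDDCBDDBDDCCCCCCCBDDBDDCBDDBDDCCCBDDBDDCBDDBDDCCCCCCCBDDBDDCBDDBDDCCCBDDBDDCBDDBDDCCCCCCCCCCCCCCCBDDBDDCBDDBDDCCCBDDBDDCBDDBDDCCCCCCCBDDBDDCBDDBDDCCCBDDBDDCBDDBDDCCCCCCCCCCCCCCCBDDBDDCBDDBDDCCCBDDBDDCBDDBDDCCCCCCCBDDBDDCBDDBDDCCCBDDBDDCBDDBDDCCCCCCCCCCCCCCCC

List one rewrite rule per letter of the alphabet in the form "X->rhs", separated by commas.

A->ADD, B->C, C->CC, D->BDD

  step 2 ⇒ step 3: ADDBDDBDDCBDDBDDCBDDBDDCC ⇒ ADD·BDD·BDD·C·BDD·BDD·C·BDD·BDD·CC·C·BDD·BDD·C·BDD·BDD·CC·C·BDD·BDD·C·BDD·BDD·CC·CC
    A ↦ ADD
    B ↦ C
    C ↦ CC
    D ↦ BDD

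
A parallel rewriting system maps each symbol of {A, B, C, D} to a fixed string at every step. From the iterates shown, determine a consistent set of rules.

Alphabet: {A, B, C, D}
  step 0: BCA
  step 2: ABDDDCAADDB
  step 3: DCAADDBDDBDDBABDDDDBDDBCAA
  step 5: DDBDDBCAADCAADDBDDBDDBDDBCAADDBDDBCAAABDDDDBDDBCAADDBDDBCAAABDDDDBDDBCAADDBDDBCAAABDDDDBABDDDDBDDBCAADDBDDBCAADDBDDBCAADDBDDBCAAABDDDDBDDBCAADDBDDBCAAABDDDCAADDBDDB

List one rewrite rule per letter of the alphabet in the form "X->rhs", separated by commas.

A->D, B->CAA, C->AB, D->DDB

  step 2 ⇒ step 3: ABDDDCAADDB ⇒ D·CAA·DDB·DDB·DDB·AB·D·D·DDB·DDB·CAA
    A ↦ D
    B ↦ CAA
    C ↦ AB
    D ↦ DDB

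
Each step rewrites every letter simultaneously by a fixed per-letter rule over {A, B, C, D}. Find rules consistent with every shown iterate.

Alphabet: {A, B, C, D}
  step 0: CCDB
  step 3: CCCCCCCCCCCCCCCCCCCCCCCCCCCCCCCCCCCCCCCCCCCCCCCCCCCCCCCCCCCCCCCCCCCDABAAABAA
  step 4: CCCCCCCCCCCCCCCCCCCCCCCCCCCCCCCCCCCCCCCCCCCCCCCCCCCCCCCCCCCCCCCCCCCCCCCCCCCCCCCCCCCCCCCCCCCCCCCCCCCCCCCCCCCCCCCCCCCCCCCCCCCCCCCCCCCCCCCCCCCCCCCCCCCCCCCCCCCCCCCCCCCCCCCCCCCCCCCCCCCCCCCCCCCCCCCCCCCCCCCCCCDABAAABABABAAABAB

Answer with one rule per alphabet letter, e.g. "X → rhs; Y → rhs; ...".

A->AB, B->AA, C->CCC, D->CD

  step 3 ⇒ step 4: CCCCCCCCCCCCCCCCCCCCCCCCCCCCCCCCCCCCCCCCCCCCCCCCCCCCCCCCCCCCCCCCCCCDABAAABAA ⇒ CCC·CCC·CCC·CCC·CCC·CCC·CCC·CCC·CCC·CCC·CCC·CCC·CCC·CCC·CCC·CCC·CCC·CCC·CCC·CCC·CCC·CCC·CCC·CCC·CCC·CCC·CCC·CCC·CCC·CCC·CCC·CCC·CCC·CCC·CCC·CCC·CCC·CCC·CCC·CCC·CCC·CCC·CCC·CCC·CCC·CCC·CCC·CCC·CCC·CCC·CCC·CCC·CCC·CCC·CCC·CCC·CCC·CCC·CCC·CCC·CCC·CCC·CCC·CCC·CCC·CCC·CCC·CD·AB·AA·AB·AB·AB·AA·AB·AB
    A ↦ AB
    B ↦ AA
    C ↦ CCC
    D ↦ CD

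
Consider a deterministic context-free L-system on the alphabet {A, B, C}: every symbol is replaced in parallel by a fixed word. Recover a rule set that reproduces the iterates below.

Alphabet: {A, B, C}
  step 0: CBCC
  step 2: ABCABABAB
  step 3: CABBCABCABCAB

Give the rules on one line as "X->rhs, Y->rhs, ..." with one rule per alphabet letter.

A->C, B->AB, C->B

  step 2 ⇒ step 3: ABCABABAB ⇒ C·AB·B·C·AB·C·AB·C·AB
    A ↦ C
    B ↦ AB
    C ↦ B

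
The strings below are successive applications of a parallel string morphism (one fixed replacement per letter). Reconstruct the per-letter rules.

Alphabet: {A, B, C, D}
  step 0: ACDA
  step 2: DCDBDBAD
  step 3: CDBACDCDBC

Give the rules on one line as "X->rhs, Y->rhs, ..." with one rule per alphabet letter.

A->B, B->D, C->DBA, D->C

  step 2 ⇒ step 3: DCDBDBAD ⇒ C·DBA·C·D·C·D·B·C
    A ↦ B
    B ↦ D
    C ↦ DBA
    D ↦ C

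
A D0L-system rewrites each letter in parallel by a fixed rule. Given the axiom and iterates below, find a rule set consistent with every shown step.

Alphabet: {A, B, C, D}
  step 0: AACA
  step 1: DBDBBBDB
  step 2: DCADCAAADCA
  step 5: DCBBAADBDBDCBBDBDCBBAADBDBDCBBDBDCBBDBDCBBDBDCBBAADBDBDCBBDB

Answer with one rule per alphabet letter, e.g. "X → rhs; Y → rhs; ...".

  step 1 ⇒ step 2: DBDBBBDB ⇒ DC·A·DC·A·A·A·DC·A
    B ↦ A
    D ↦ DC
  step 0 ⇒ step 1: AACA ⇒ DB·DB·BB·DB
    A ↦ DB
  step 0 ⇒ step 1: AACA ⇒ DB·DB·BB·DB
    C ↦ BB

A->DB, B->A, C->BB, D->DC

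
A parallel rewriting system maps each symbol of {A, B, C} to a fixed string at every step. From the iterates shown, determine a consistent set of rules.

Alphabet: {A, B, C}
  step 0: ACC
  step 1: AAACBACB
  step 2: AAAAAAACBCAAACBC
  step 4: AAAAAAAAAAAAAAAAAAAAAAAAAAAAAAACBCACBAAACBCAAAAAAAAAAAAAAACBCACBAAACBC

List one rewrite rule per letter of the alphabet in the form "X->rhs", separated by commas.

A->AA, B->C, C->ACB

  step 1 ⇒ step 2: AAACBACB ⇒ AA·AA·AA·ACB·C·AA·ACB·C
    A ↦ AA
    B ↦ C
    C ↦ ACB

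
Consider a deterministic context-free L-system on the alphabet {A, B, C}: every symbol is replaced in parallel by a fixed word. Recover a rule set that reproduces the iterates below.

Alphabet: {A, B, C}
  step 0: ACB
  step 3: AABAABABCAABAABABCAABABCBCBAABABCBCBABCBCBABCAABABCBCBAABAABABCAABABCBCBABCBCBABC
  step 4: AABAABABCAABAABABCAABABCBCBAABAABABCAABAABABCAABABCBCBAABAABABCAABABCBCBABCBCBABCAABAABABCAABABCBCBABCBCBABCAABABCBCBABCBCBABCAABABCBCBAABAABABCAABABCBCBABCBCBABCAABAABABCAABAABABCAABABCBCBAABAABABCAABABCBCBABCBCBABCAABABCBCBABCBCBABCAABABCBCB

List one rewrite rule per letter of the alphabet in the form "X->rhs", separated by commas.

A->AAB, B->ABC, C->BCB

  step 3 ⇒ step 4: AABAABABCAABAABABCAABABCBCBAABABCBCBABCBCBABCAABABCBCBAABAABABCAABABCBCBABCBCBABC ⇒ AAB·AAB·ABC·AAB·AAB·ABC·AAB·ABC·BCB·AAB·AAB·ABC·AAB·AAB·ABC·AAB·ABC·BCB·AAB·AAB·ABC·AAB·ABC·BCB·ABC·BCB·ABC·AAB·AAB·ABC·AAB·ABC·BCB·ABC·BCB·ABC·AAB·ABC·BCB·ABC·BCB·ABC·AAB·ABC·BCB·AAB·AAB·ABC·AAB·ABC·BCB·ABC·BCB·ABC·AAB·AAB·ABC·AAB·AAB·ABC·AAB·ABC·BCB·AAB·AAB·ABC·AAB·ABC·BCB·ABC·BCB·ABC·AAB·ABC·BCB·ABC·BCB·ABC·AAB·ABC·BCB
    A ↦ AAB
    B ↦ ABC
    C ↦ BCB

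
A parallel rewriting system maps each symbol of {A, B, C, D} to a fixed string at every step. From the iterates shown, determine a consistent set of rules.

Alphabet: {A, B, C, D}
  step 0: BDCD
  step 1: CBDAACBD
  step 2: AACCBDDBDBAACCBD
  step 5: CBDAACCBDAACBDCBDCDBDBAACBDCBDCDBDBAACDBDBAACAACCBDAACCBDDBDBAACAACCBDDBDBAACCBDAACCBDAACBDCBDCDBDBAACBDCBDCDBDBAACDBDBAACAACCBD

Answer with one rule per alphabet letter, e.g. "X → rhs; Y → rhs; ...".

A->DB, B->C, C->AAC, D->BD

  step 1 ⇒ step 2: CBDAACBD ⇒ AAC·C·BD·DB·DB·AAC·C·BD
    A ↦ DB
    B ↦ C
    C ↦ AAC
    D ↦ BD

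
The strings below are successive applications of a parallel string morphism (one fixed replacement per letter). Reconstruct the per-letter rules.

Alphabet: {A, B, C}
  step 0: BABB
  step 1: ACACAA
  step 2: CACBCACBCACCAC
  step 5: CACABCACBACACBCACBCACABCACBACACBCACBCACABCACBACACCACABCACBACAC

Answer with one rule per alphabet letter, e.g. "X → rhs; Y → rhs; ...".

A->CAC, B->A, C->B

  step 1 ⇒ step 2: ACACAA ⇒ CAC·B·CAC·B·CAC·CAC
    A ↦ CAC
    C ↦ B
  step 0 ⇒ step 1: BABB ⇒ A·CAC·A·A
    B ↦ A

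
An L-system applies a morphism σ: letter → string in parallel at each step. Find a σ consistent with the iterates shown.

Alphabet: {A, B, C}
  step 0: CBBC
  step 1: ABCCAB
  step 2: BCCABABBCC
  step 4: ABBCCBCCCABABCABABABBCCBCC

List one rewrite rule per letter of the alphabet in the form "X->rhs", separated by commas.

A->BC, B->C, C->AB

  step 1 ⇒ step 2: ABCCAB ⇒ BC·C·AB·AB·BC·C
    A ↦ BC
    B ↦ C
    C ↦ AB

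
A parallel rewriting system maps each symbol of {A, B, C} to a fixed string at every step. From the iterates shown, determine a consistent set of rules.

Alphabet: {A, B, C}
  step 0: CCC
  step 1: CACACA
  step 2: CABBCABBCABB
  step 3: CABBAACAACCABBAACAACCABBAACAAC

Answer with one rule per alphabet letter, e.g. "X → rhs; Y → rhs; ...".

A->BB, B->AAC, C->CA

  step 2 ⇒ step 3: CABBCABBCABB ⇒ CA·BB·AAC·AAC·CA·BB·AAC·AAC·CA·BB·AAC·AAC
    A ↦ BB
    B ↦ AAC
    C ↦ CA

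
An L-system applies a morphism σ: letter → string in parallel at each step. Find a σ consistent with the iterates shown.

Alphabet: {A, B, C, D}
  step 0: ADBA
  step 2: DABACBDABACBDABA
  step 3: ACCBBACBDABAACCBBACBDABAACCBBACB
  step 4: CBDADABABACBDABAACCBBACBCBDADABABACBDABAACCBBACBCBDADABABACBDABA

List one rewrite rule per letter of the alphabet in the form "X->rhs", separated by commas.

A->CB, B->BA, C->DA, D->AC

  step 3 ⇒ step 4: ACCBBACBDABAACCBBACBDABAACCBBACB ⇒ CB·DA·DA·BA·BA·CB·DA·BA·AC·CB·BA·CB·CB·DA·DA·BA·BA·CB·DA·BA·AC·CB·BA·CB·CB·DA·DA·BA·BA·CB·DA·BA
    A ↦ CB
    B ↦ BA
    C ↦ DA
    D ↦ AC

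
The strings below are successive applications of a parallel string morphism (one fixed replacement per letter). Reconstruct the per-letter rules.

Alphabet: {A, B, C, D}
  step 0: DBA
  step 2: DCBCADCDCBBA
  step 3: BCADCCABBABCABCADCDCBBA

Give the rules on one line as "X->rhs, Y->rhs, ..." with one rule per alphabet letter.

A->BBA, B->DC, C->CA, D->B

  step 2 ⇒ step 3: DCBCADCDCBBA ⇒ B·CA·DC·CA·BBA·B·CA·B·CA·DC·DC·BBA
    A ↦ BBA
    B ↦ DC
    C ↦ CA
    D ↦ B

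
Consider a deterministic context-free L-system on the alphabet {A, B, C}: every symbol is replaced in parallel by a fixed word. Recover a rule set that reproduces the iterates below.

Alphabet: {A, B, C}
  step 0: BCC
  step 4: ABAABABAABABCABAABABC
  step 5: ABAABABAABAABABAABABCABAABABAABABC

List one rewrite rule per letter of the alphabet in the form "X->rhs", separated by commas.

A->AB, B->A, C->BC

  step 4 ⇒ step 5: ABAABABAABABCABAABABC ⇒ AB·A·AB·AB·A·AB·A·AB·AB·A·AB·A·BC·AB·A·AB·AB·A·AB·A·BC
    A ↦ AB
    B ↦ A
    C ↦ BC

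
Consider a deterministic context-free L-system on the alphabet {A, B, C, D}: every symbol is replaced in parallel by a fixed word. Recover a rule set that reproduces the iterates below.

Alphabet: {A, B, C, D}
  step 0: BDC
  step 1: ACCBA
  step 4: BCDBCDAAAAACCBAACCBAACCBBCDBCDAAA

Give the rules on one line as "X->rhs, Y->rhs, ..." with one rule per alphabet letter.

A->BCD, B->A, C->A, D->CCB

  step 0 ⇒ step 1: BDC ⇒ A·CCB·A
    B ↦ A
    C ↦ A
    D ↦ CCB
    A ↦ BCD  (constrained at step 1)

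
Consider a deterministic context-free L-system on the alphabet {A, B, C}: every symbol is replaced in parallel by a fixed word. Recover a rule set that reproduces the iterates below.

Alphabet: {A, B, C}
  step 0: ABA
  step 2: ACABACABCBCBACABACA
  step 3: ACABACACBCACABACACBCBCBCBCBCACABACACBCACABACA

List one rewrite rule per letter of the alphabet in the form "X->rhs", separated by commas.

  step 2 ⇒ step 3: ACABACABCBCBACABACA ⇒ ACA·B·ACA·CBC·ACA·B·ACA·CBC·B·CBC·B·CBC·ACA·B·ACA·CBC·ACA·B·ACA
    A ↦ ACA
    B ↦ CBC
    C ↦ B

A->ACA, B->CBC, C->B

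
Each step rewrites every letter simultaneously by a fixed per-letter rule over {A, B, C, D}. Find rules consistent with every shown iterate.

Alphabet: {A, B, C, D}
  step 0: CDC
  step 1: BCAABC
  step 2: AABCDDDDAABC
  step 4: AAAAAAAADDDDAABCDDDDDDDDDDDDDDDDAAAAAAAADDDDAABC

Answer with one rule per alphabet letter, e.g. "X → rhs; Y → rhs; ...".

  step 1 ⇒ step 2: BCAABC ⇒ AA·BC·DD·DD·AA·BC
    A ↦ DD
    B ↦ AA
    C ↦ BC
  step 0 ⇒ step 1: CDC ⇒ BC·AA·BC
    D ↦ AA

A->DD, B->AA, C->BC, D->AA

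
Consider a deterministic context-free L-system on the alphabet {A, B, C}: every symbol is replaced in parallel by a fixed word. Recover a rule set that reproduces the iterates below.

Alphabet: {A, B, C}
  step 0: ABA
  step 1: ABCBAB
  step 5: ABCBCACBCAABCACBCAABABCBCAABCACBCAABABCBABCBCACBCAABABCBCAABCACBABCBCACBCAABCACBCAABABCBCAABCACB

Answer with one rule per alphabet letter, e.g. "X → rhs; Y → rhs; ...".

A->AB, B->CB, C->CA

  step 0 ⇒ step 1: ABA ⇒ AB·CB·AB
    A ↦ AB
    B ↦ CB
    C ↦ CA  (constrained at step 1)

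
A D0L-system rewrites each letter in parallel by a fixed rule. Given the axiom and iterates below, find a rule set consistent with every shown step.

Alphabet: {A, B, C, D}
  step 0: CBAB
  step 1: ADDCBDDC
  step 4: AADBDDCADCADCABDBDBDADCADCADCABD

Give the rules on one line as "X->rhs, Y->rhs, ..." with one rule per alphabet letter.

A->BD, B->DC, C->AD, D->A

  step 0 ⇒ step 1: CBAB ⇒ AD·DC·BD·DC
    A ↦ BD
    B ↦ DC
    C ↦ AD
    D ↦ A  (constrained at step 1)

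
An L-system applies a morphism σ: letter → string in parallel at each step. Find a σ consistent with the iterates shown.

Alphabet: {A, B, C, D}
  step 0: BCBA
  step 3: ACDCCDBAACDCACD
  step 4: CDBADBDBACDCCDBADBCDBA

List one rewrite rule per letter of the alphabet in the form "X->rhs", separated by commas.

  step 3 ⇒ step 4: ACDCCDBAACDCACD ⇒ C·DB·A·DB·DB·A·CD·C·C·DB·A·DB·C·DB·A
    A ↦ C
    B ↦ CD
    C ↦ DB
    D ↦ A

A->C, B->CD, C->DB, D->A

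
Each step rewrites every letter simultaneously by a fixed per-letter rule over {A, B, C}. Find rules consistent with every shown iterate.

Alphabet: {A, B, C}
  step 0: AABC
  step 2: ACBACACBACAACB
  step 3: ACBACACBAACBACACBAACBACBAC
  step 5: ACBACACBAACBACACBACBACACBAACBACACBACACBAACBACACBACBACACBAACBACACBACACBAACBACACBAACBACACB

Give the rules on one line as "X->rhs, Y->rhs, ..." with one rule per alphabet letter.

A->ACB, B->C, C->A

  step 2 ⇒ step 3: ACBACACBACAACB ⇒ ACB·A·C·ACB·A·ACB·A·C·ACB·A·ACB·ACB·A·C
    A ↦ ACB
    B ↦ C
    C ↦ A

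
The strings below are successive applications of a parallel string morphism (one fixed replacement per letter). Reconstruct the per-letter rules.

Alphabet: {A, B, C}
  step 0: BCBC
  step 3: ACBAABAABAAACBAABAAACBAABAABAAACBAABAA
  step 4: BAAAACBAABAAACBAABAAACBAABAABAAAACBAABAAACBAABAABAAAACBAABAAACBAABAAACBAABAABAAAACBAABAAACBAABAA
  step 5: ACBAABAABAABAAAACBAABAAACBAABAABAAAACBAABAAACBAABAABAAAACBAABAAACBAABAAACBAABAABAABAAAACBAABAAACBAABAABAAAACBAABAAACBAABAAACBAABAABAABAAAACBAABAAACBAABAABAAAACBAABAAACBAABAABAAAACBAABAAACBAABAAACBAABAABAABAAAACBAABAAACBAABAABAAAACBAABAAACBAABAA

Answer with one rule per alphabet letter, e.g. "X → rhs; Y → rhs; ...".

  step 4 ⇒ step 5: BAAAACBAABAAACBAABAAACBAABAABAAAACBAABAAACBAABAABAAAACBAABAAACBAABAAACBAABAABAAAACBAABAAACBAABAA ⇒ AC·BAA·BAA·BAA·BAA·A·AC·BAA·BAA·AC·BAA·BAA·BAA·A·AC·BAA·BAA·AC·BAA·BAA·BAA·A·AC·BAA·BAA·AC·BAA·BAA·AC·BAA·BAA·BAA·BAA·A·AC·BAA·BAA·AC·BAA·BAA·BAA·A·AC·BAA·BAA·AC·BAA·BAA·AC·BAA·BAA·BAA·BAA·A·AC·BAA·BAA·AC·BAA·BAA·BAA·A·AC·BAA·BAA·AC·BAA·BAA·BAA·A·AC·BAA·BAA·AC·BAA·BAA·AC·BAA·BAA·BAA·BAA·A·AC·BAA·BAA·AC·BAA·BAA·BAA·A·AC·BAA·BAA·AC·BAA·BAA
    A ↦ BAA
    B ↦ AC
    C ↦ A

A->BAA, B->AC, C->A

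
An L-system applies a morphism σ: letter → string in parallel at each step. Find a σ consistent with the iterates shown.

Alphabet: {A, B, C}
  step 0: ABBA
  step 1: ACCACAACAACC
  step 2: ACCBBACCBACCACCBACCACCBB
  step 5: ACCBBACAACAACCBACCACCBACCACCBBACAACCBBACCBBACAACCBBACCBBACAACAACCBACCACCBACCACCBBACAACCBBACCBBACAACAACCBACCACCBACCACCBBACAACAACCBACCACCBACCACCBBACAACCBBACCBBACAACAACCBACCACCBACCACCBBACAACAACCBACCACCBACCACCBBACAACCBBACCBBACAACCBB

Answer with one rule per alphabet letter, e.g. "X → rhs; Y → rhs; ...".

  step 1 ⇒ step 2: ACCACAACAACC ⇒ ACC·B·B·ACC·B·ACC·ACC·B·ACC·ACC·B·B
    A ↦ ACC
    C ↦ B
  step 0 ⇒ step 1: ABBA ⇒ ACC·ACA·ACA·ACC
    B ↦ ACA

A->ACC, B->ACA, C->B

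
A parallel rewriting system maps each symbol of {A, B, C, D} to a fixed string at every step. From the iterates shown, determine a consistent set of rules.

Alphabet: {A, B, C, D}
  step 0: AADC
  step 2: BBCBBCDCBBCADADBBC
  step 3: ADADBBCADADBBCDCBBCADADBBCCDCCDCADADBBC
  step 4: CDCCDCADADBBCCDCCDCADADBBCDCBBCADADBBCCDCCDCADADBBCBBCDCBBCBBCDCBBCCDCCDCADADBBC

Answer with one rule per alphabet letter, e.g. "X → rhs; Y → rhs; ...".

A->C, B->AD, C->BBC, D->DC

  step 3 ⇒ step 4: ADADBBCADADBBCDCBBCADADBBCCDCCDCADADBBC ⇒ C·DC·C·DC·AD·AD·BBC·C·DC·C·DC·AD·AD·BBC·DC·BBC·AD·AD·BBC·C·DC·C·DC·AD·AD·BBC·BBC·DC·BBC·BBC·DC·BBC·C·DC·C·DC·AD·AD·BBC
    A ↦ C
    B ↦ AD
    C ↦ BBC
    D ↦ DC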